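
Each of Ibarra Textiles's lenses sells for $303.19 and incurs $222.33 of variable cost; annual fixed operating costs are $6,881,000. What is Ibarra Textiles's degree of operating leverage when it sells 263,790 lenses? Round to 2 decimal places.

1.48

Contribution at this volume is 263,790 × $80.86 = $21,330,059.40.
Subtracting fixed costs: EBIT = $21,330,059.40 − $6,881,000 = $14,449,059.40.
Degree of operating leverage = $21,330,059.40 / $14,449,059.40 = 1.4762.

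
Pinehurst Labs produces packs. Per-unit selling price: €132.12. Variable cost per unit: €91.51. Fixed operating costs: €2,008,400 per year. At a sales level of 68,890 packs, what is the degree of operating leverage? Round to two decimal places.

3.54

Contribution at this volume is 68,890 × €40.61 = €2,797,622.90.
Subtracting fixed costs: EBIT = €2,797,622.90 − €2,008,400 = €789,222.90.
So DOL = total CM / EBIT = €2,797,622.90 / €789,222.90 = 3.5448.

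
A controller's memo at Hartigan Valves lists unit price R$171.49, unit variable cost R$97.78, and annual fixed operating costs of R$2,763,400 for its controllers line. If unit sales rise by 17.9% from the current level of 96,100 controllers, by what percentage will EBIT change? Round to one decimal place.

+29.3%

Total contribution margin = 96,100 × R$73.71 = R$7,083,531.00.
EBIT = R$7,083,531.00 − R$2,763,400 = R$4,320,131.00.
DOL = contribution ÷ EBIT = R$7,083,531.00 ÷ R$4,320,131.00 = 1.6397.
%ΔEBIT = DOL × %ΔSales = 1.6397 × +17.9% = +29.3%.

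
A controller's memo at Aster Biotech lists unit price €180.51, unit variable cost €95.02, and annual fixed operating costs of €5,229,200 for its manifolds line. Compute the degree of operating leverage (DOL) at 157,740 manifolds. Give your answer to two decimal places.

1.63

Contribution at this volume is 157,740 × €85.49 = €13,485,192.60.
Subtracting fixed costs: EBIT = €13,485,192.60 − €5,229,200 = €8,255,992.60.
So DOL = total CM / EBIT = €13,485,192.60 / €8,255,992.60 = 1.6334.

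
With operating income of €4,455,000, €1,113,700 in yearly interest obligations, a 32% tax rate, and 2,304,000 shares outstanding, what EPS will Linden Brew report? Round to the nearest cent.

Pre-tax income = €4,455,000 − €1,113,700.00 = €3,341,300.00.
After tax at 32%: net income = €3,341,300.00 × 0.68 = €2,272,084.00.
Per share: €2,272,084.00 / 2,304,000 shares = €0.99.

€0.99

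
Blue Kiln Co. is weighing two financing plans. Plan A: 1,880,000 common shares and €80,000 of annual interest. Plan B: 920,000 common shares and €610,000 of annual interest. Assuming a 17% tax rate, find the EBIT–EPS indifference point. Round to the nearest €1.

€1,117,917

Set EPS_A = EPS_B: (EBIT − €80,000)(1 − 0.17) ÷ 1,880,000 = (EBIT − €610,000)(1 − 0.17) ÷ 920,000.
The (1 − t) factor cancels: (EBIT − 80,000) × 920,000 = (EBIT − 610,000) × 1,880,000.
Solving, EBIT = (610,000·1,880,000 − 80,000·920,000) / (1,880,000 − 920,000) = 1,073,200,000,000 / 960,000 = 1,117,916.67.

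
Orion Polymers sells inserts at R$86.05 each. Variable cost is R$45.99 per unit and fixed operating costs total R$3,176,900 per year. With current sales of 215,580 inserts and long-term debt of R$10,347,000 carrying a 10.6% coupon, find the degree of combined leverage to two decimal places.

1.98

Total contribution margin = 215,580 × R$40.06 = R$8,636,134.80.
EBIT = R$8,636,134.80 − R$3,176,900 = R$5,459,234.80. Interest = R$1,096,782.00, so EBIT − I = R$4,362,452.80.
DCL = contribution ÷ (EBIT − I) = R$8,636,134.80 ÷ R$4,362,452.80 = 1.9797.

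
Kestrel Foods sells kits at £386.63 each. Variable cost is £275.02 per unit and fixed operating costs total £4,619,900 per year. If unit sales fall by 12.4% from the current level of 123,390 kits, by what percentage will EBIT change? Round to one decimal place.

-18.7%

Total contribution margin = 123,390 × £111.61 = £13,771,557.90.
EBIT = £13,771,557.90 − £4,619,900 = £9,151,657.90.
So DOL = total CM / EBIT = £13,771,557.90 / £9,151,657.90 = 1.5048.
Operating income changes by 1.5048 × -12.4% = -18.7%.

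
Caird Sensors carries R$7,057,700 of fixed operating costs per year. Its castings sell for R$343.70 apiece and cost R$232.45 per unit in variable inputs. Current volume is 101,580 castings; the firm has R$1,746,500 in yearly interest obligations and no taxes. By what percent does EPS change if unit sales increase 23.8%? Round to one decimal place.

+107.7%

Contribution at this volume is 101,580 × R$111.25 = R$11,300,775.00.
Subtracting fixed costs: EBIT = R$11,300,775.00 − R$7,057,700 = R$4,243,075.00.
After interest of R$1,746,500.00, pre-tax earnings = R$2,496,575.00.
Degree of combined leverage = contribution ÷ (EBIT − I) = R$11,300,775.00 ÷ R$2,496,575.00 = 4.5265.
EPS therefore changes by 4.5265 × (+23.8%) = +107.7%.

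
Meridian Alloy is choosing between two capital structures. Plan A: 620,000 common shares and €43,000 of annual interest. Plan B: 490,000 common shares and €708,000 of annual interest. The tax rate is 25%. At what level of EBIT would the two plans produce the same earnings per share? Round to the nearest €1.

€3,214,538

At indifference, (EBIT − 43,000)(1 − t)/620,000 = (EBIT − 708,000)(1 − t)/490,000.
Cancelling (1 − t) and cross-multiplying: 490,000·(EBIT − 43,000) = 620,000·(EBIT − 708,000).
EBIT × (620,000 − 490,000) = 708,000 × 620,000 − 43,000 × 490,000 = 417,890,000,000, so EBIT = 417,890,000,000 ÷ 130,000 = 3,214,538.46.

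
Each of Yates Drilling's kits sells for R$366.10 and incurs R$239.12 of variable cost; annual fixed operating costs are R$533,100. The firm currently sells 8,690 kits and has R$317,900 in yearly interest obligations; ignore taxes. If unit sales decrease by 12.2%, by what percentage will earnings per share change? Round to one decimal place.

At 8,690 units, contribution = 8,690 × R$126.98 = R$1,103,456.20.
EBIT = R$1,103,456.20 − R$533,100 = R$570,356.20.
Interest = R$317,900.00, so EBIT − I = R$252,456.20.
DCL = total CM / (EBIT − I) = R$1,103,456.20 / R$252,456.20 = 4.3709.
EPS therefore changes by 4.3709 × (-12.2%) = -53.3%.

-53.3%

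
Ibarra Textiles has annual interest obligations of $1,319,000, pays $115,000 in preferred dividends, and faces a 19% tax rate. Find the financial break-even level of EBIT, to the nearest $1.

Preferred dividends are paid after tax, so their pre-tax equivalent is $115,000 ÷ (1 − 0.19) = $141,975.31.
Financial break-even EBIT = interest + D_p ÷ (1 − t) = $1,319,000 + $141,975.31 = $1,460,975.31.

$1,460,975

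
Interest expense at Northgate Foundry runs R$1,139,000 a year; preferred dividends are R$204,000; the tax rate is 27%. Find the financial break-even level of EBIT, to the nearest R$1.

Preferred dividends are paid after tax, so their pre-tax equivalent is R$204,000 ÷ (1 − 0.27) = R$279,452.05.
Financial break-even EBIT = interest + D_p ÷ (1 − t) = R$1,139,000 + R$279,452.05 = R$1,418,452.05.

R$1,418,452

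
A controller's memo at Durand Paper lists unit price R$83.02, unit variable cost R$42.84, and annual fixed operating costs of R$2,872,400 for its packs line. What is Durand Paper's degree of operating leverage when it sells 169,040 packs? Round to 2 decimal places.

1.73

Total contribution margin = 169,040 × R$40.18 = R$6,792,027.20.
EBIT = R$6,792,027.20 − R$2,872,400 = R$3,919,627.20.
So DOL = total CM / EBIT = R$6,792,027.20 / R$3,919,627.20 = 1.7328.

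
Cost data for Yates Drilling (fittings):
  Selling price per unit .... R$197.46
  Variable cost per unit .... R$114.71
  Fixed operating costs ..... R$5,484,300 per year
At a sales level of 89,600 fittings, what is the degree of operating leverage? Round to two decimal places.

3.84

At 89,600 units, contribution = 89,600 × R$82.75 = R$7,414,400.00.
Operating income = contribution − fixed costs = R$7,414,400.00 − R$5,484,300 = R$1,930,100.00.
Degree of operating leverage = R$7,414,400.00 / R$1,930,100.00 = 3.8415.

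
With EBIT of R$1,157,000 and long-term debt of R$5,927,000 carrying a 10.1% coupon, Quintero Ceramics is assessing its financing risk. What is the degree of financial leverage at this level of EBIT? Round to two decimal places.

2.07

Interest = R$598,627.00.
DFL = EBIT ÷ (EBIT − I) = R$1,157,000 ÷ (R$1,157,000 − R$598,627.00) = R$1,157,000 ÷ R$558,373.00 = 2.0721.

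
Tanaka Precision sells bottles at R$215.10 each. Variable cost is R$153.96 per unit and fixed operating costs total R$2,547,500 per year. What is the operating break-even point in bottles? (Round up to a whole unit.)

41,667 bottles

Contribution margin per unit = R$215.10 − R$153.96 = R$61.14.
Units to break even: R$2,547,500 ÷ R$61.14 = 41,666.67, rounded up to 41,667.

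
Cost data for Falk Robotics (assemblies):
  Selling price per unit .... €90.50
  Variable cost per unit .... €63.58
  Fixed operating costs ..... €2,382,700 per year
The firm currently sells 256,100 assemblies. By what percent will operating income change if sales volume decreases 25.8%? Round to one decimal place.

Total contribution margin = 256,100 × €26.92 = €6,894,212.00.
Operating income = contribution − fixed costs = €6,894,212.00 − €2,382,700 = €4,511,512.00.
DOL = contribution ÷ EBIT = €6,894,212.00 ÷ €4,511,512.00 = 1.5281.
%ΔEBIT = DOL × %ΔSales = 1.5281 × -25.8% = -39.4%.

-39.4%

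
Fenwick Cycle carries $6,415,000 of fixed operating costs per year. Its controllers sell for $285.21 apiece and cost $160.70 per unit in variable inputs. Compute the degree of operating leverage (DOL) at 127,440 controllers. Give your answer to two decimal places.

1.68

At 127,440 units, contribution = 127,440 × $124.51 = $15,867,554.40.
Operating income = contribution − fixed costs = $15,867,554.40 − $6,415,000 = $9,452,554.40.
So DOL = total CM / EBIT = $15,867,554.40 / $9,452,554.40 = 1.6787.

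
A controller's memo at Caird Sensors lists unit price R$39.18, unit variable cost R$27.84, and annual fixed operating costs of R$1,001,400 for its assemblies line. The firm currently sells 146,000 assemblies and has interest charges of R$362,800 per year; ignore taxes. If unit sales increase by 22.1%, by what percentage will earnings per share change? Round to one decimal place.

Total contribution margin = 146,000 × R$11.34 = R$1,655,640.00.
EBIT = R$1,655,640.00 − R$1,001,400 = R$654,240.00.
After interest of R$362,800.00, pre-tax earnings = R$291,440.00.
DCL = total CM / (EBIT − I) = R$1,655,640.00 / R$291,440.00 = 5.6809.
%ΔEPS = DCL × %ΔSales = 5.6809 × +22.1% = +125.5%.

+125.5%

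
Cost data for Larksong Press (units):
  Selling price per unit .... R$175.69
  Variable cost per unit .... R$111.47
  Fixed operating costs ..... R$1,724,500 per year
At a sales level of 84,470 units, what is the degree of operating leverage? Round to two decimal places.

Contribution at this volume is 84,470 × R$64.22 = R$5,424,663.40.
Subtracting fixed costs: EBIT = R$5,424,663.40 − R$1,724,500 = R$3,700,163.40.
So DOL = total CM / EBIT = R$5,424,663.40 / R$3,700,163.40 = 1.4661.

1.47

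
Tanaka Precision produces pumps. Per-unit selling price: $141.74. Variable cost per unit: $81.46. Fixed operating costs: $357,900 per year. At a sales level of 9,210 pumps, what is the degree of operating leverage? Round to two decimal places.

2.81

At 9,210 units, contribution = 9,210 × $60.28 = $555,178.80.
EBIT = $555,178.80 − $357,900 = $197,278.80.
DOL = contribution ÷ EBIT = $555,178.80 ÷ $197,278.80 = 2.8142.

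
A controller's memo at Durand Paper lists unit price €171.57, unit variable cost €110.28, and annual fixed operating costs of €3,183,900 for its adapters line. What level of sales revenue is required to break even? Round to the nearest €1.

€8,912,738

Contribution margin per unit = €171.57 − €110.28 = €61.29, a CM ratio of €61.29 ÷ €171.57 = 0.3572.
Break-even sales = FC ÷ CM ratio = €3,183,900 × €171.57 / €61.29 = €8,912,738.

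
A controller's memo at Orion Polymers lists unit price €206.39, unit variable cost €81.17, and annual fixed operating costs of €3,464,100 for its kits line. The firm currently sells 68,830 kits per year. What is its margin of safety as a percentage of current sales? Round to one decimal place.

59.8%

Contribution margin per unit = €206.39 − €81.17 = €125.22. Break-even units = €3,464,100 ÷ €125.22 = 27,664.11; break-even revenue = 27,664.11 × €206.39 = €5,709,595.90.
Current sales = 68,830 × €206.39 = €14,205,823.70.
Margin of safety = (€14,205,823.70 − €5,709,595.90) ÷ €14,205,823.70 = 59.8%.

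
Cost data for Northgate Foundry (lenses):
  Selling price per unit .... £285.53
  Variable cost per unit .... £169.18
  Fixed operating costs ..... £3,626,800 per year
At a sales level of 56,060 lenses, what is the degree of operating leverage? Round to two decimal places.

Total contribution margin = 56,060 × £116.35 = £6,522,581.00.
Operating income = contribution − fixed costs = £6,522,581.00 − £3,626,800 = £2,895,781.00.
Degree of operating leverage = £6,522,581.00 / £2,895,781.00 = 2.2524.

2.25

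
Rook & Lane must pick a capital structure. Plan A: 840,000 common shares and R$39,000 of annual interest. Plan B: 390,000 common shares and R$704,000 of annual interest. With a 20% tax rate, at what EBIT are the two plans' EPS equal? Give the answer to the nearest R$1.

R$1,280,333

At indifference, (EBIT − 39,000)(1 − t)/840,000 = (EBIT − 704,000)(1 − t)/390,000.
Cancelling (1 − t) and cross-multiplying: 390,000·(EBIT − 39,000) = 840,000·(EBIT − 704,000).
EBIT × (840,000 − 390,000) = 704,000 × 840,000 − 39,000 × 390,000 = 576,150,000,000, so EBIT = 576,150,000,000 ÷ 450,000 = 1,280,333.33.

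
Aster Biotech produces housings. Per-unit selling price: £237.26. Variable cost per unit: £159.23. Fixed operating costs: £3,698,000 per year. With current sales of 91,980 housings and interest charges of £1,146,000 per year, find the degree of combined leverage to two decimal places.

3.08

Contribution at this volume is 91,980 × £78.03 = £7,177,199.40.
Subtracting fixed costs: EBIT = £7,177,199.40 − £3,698,000 = £3,479,199.40. Interest = £1,146,000.00, so EBIT − I = £2,333,199.40.
DCL = contribution ÷ (EBIT − I) = £7,177,199.40 ÷ £2,333,199.40 = 3.0761.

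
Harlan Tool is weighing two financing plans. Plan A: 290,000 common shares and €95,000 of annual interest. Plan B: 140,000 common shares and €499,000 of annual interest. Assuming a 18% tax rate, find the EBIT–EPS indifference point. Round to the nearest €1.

€876,067

Set EPS_A = EPS_B: (EBIT − €95,000)(1 − 0.18) ÷ 290,000 = (EBIT − €499,000)(1 − 0.18) ÷ 140,000.
Cancelling (1 − t) and cross-multiplying: 140,000·(EBIT − 95,000) = 290,000·(EBIT − 499,000).
Solving, EBIT = (499,000·290,000 − 95,000·140,000) / (290,000 − 140,000) = 131,410,000,000 / 150,000 = 876,066.67.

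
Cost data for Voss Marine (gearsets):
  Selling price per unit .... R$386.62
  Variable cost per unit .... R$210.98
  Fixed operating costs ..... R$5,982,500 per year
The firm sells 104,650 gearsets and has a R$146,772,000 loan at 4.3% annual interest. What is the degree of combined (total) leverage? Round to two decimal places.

Total contribution margin = 104,650 × R$175.64 = R$18,380,726.00.
Subtracting fixed costs: EBIT = R$18,380,726.00 − R$5,982,500 = R$12,398,226.00. Interest = R$6,311,196.00.
DOL = R$18,380,726.00 ÷ R$12,398,226.00 = 1.4825; DFL = R$12,398,226.00 ÷ R$6,087,030.00 = 2.0368.
DCL = DOL × DFL = 1.4825 × 2.0368 = 3.0196.

3.02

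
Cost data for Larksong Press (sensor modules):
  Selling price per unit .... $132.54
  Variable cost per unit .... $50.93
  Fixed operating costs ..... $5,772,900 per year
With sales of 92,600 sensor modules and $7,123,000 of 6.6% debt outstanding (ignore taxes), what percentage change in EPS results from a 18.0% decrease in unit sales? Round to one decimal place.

Contribution at this volume is 92,600 × $81.61 = $7,557,086.00.
EBIT = $7,557,086.00 − $5,772,900 = $1,784,186.00.
After interest of $470,118.00, pre-tax earnings = $1,314,068.00.
Degree of combined leverage = contribution ÷ (EBIT − I) = $7,557,086.00 ÷ $1,314,068.00 = 5.7509.
%ΔEPS = DCL × %ΔSales = 5.7509 × -18.0% = -103.5%.

-103.5%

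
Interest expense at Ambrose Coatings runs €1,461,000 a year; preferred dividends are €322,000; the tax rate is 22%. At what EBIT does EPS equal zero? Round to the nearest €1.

Preferred dividends are paid after tax, so their pre-tax equivalent is €322,000 ÷ (1 − 0.22) = €412,820.51.
Financial break-even EBIT = interest + D_p ÷ (1 − t) = €1,461,000 + €412,820.51 = €1,873,820.51.

€1,873,821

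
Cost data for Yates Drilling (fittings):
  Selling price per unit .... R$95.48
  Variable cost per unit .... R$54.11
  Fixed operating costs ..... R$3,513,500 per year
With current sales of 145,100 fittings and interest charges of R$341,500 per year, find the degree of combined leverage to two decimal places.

At 145,100 units, contribution = 145,100 × R$41.37 = R$6,002,787.00.
Operating income = contribution − fixed costs = R$6,002,787.00 − R$3,513,500 = R$2,489,287.00. Interest = R$341,500.00.
DOL = R$6,002,787.00 ÷ R$2,489,287.00 = 2.4114; DFL = R$2,489,287.00 ÷ R$2,147,787.00 = 1.1590.
Combined leverage = 2.4114 × 1.1590 = 2.7948.

2.79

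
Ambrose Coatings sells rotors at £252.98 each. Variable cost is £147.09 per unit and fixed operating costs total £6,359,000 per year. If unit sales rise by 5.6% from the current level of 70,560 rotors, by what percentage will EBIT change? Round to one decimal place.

+37.6%

Total contribution margin = 70,560 × £105.89 = £7,471,598.40.
Subtracting fixed costs: EBIT = £7,471,598.40 − £6,359,000 = £1,112,598.40.
Degree of operating leverage = £7,471,598.40 / £1,112,598.40 = 6.7154.
So EBIT moves 6.7154 × (+5.6%) = +37.6%.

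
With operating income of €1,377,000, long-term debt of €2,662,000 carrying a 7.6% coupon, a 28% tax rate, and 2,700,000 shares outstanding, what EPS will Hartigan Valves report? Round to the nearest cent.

€0.31

Pre-tax income = €1,377,000 − €202,312.00 = €1,174,688.00.
Net income = €1,174,688.00 × (1 − 0.28) = €845,775.36.
Per share: €845,775.36 / 2,700,000 shares = €0.31.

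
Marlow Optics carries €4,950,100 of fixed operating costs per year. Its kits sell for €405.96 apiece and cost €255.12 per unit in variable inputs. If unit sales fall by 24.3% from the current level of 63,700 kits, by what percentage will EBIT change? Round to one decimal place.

Contribution at this volume is 63,700 × €150.84 = €9,608,508.00.
Subtracting fixed costs: EBIT = €9,608,508.00 − €4,950,100 = €4,658,408.00.
DOL = contribution ÷ EBIT = €9,608,508.00 ÷ €4,658,408.00 = 2.0626.
%ΔEBIT = DOL × %ΔSales = 2.0626 × -24.3% = -50.1%.

-50.1%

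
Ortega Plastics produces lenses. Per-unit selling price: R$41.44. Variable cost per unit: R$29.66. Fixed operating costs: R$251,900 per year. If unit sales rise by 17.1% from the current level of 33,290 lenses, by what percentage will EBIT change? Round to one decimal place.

+47.8%

Contribution at this volume is 33,290 × R$11.78 = R$392,156.20.
Subtracting fixed costs: EBIT = R$392,156.20 − R$251,900 = R$140,256.20.
Degree of operating leverage = R$392,156.20 / R$140,256.20 = 2.7960.
%ΔEBIT = DOL × %ΔSales = 2.7960 × +17.1% = +47.8%.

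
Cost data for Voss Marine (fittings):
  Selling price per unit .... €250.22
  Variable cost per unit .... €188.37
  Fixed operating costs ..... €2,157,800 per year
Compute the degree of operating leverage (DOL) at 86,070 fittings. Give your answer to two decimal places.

1.68

At 86,070 units, contribution = 86,070 × €61.85 = €5,323,429.50.
Operating income = contribution − fixed costs = €5,323,429.50 − €2,157,800 = €3,165,629.50.
Degree of operating leverage = €5,323,429.50 / €3,165,629.50 = 1.6816.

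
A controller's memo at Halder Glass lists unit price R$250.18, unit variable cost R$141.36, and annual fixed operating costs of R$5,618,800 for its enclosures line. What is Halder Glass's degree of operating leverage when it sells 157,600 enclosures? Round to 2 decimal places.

At 157,600 units, contribution = 157,600 × R$108.82 = R$17,150,032.00.
Subtracting fixed costs: EBIT = R$17,150,032.00 − R$5,618,800 = R$11,531,232.00.
Degree of operating leverage = R$17,150,032.00 / R$11,531,232.00 = 1.4873.

1.49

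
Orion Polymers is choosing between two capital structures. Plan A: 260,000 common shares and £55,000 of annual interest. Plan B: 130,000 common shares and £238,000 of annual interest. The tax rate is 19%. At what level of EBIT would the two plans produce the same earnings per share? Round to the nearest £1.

£421,000

At indifference, (EBIT − 55,000)(1 − t)/260,000 = (EBIT − 238,000)(1 − t)/130,000.
Cancelling (1 − t) and cross-multiplying: 130,000·(EBIT − 55,000) = 260,000·(EBIT − 238,000).
EBIT × (260,000 − 130,000) = 238,000 × 260,000 − 55,000 × 130,000 = 54,730,000,000, so EBIT = 54,730,000,000 ÷ 130,000 = 421,000.00.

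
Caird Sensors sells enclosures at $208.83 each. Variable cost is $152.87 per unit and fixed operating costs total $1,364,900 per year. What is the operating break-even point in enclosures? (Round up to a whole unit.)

24,391 enclosures

Contribution margin per unit = $208.83 − $152.87 = $55.96.
Break-even Q = $1,364,900 / $55.96 = 24,390.64 → 24,391 enclosures.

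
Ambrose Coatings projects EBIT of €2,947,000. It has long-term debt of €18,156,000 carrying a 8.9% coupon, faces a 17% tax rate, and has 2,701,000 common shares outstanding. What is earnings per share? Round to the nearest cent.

Interest = €1,615,884.00, so EBT = €2,947,000 − €1,615,884.00 = €1,331,116.00.
After tax at 17%: net income = €1,331,116.00 × 0.83 = €1,104,826.28.
EPS = €1,104,826.28 ÷ 2,701,000 = €0.41.

€0.41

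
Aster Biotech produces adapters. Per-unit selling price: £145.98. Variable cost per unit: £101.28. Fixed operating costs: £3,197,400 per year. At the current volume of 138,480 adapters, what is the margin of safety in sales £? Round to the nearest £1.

Unit CM = price − variable cost = £145.98 − £101.28 = £44.70. Break-even units = £3,197,400 ÷ £44.70 = 71,530.20; break-even revenue = 71,530.20 × £145.98 = £10,441,978.79.
Actual sales revenue = 138,480 × £145.98 = £20,215,310.40.
Margin of safety = £20,215,310.40 − £10,441,978.79 = £9,773,332.

£9,773,332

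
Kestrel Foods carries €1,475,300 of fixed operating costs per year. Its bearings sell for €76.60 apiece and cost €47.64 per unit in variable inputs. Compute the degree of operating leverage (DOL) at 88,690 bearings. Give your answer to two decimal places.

2.35

At 88,690 units, contribution = 88,690 × €28.96 = €2,568,462.40.
EBIT = €2,568,462.40 − €1,475,300 = €1,093,162.40.
Degree of operating leverage = €2,568,462.40 / €1,093,162.40 = 2.3496.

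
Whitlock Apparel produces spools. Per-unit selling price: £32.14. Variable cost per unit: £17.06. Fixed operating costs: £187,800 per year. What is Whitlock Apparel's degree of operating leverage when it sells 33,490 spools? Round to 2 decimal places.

Total contribution margin = 33,490 × £15.08 = £505,029.20.
Operating income = contribution − fixed costs = £505,029.20 − £187,800 = £317,229.20.
DOL = contribution ÷ EBIT = £505,029.20 ÷ £317,229.20 = 1.5920.

1.59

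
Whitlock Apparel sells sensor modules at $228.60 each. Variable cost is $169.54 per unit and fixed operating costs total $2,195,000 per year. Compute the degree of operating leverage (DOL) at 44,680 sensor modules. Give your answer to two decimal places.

5.95

Contribution at this volume is 44,680 × $59.06 = $2,638,800.80.
Operating income = contribution − fixed costs = $2,638,800.80 − $2,195,000 = $443,800.80.
Degree of operating leverage = $2,638,800.80 / $443,800.80 = 5.9459.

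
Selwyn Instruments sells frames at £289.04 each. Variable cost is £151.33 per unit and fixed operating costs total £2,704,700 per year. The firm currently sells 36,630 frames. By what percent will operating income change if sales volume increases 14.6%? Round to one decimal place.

+31.5%

Contribution at this volume is 36,630 × £137.71 = £5,044,317.30.
EBIT = £5,044,317.30 − £2,704,700 = £2,339,617.30.
So DOL = total CM / EBIT = £5,044,317.30 / £2,339,617.30 = 2.1560.
So EBIT moves 2.1560 × (+14.6%) = +31.5%.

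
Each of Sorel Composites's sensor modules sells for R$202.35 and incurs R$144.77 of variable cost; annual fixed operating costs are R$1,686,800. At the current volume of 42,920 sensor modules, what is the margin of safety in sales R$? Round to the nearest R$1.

R$2,757,040

Contribution margin per unit = R$202.35 − R$144.77 = R$57.58. Break-even units = R$1,686,800 ÷ R$57.58 = 29,294.89; break-even revenue = 29,294.89 × R$202.35 = R$5,927,821.81.
Actual sales revenue = 42,920 × R$202.35 = R$8,684,862.00.
Margin of safety = R$8,684,862.00 − R$5,927,821.81 = R$2,757,040.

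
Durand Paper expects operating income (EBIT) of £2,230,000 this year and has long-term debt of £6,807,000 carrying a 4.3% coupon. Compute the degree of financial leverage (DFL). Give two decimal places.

Annual interest charges come to £292,701.00.
DFL = EBIT ÷ (EBIT − I) = £2,230,000 ÷ (£2,230,000 − £292,701.00) = £2,230,000 ÷ £1,937,299.00 = 1.1511.

1.15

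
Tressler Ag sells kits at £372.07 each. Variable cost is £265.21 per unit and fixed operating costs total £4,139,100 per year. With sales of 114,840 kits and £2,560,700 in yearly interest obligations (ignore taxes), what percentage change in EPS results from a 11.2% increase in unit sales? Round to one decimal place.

At 114,840 units, contribution = 114,840 × £106.86 = £12,271,802.40.
Subtracting fixed costs: EBIT = £12,271,802.40 − £4,139,100 = £8,132,702.40.
After interest of £2,560,700.00, pre-tax earnings = £5,572,002.40.
Degree of combined leverage = contribution ÷ (EBIT − I) = £12,271,802.40 ÷ £5,572,002.40 = 2.2024.
EPS therefore changes by 2.2024 × (+11.2%) = +24.7%.

+24.7%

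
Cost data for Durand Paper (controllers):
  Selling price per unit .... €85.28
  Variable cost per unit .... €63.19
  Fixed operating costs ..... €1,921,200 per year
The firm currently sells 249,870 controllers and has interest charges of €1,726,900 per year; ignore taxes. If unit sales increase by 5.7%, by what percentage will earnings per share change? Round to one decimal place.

+16.8%

At 249,870 units, contribution = 249,870 × €22.09 = €5,519,628.30.
EBIT = €5,519,628.30 − €1,921,200 = €3,598,428.30.
After interest of €1,726,900.00, pre-tax earnings = €1,871,528.30.
DCL = total CM / (EBIT − I) = €5,519,628.30 / €1,871,528.30 = 2.9493.
EPS therefore changes by 2.9493 × (+5.7%) = +16.8%.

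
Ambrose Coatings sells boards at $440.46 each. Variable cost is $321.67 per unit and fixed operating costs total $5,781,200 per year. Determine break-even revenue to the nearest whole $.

Contribution margin per unit = $440.46 − $321.67 = $118.79, a CM ratio of $118.79 ÷ $440.46 = 0.2697.
Break-even revenue = fixed costs × price ÷ CM = $5,781,200 × $440.46 ÷ $118.79 = $21,436,041.

$21,436,041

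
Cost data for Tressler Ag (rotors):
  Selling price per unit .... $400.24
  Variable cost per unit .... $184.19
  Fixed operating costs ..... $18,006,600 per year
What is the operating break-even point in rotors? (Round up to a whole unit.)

Unit CM = price − variable cost = $400.24 − $184.19 = $216.05.
Break-even Q = $18,006,600 / $216.05 = 83,344.60 → 83,345 rotors.

83,345 rotors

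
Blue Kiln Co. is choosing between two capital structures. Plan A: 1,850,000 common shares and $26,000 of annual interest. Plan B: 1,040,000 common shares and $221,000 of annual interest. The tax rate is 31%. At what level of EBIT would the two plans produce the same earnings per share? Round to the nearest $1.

Set EPS_A = EPS_B: (EBIT − $26,000)(1 − 0.31) ÷ 1,850,000 = (EBIT − $221,000)(1 − 0.31) ÷ 1,040,000.
The (1 − t) factor cancels: (EBIT − 26,000) × 1,040,000 = (EBIT − 221,000) × 1,850,000.
EBIT × (1,850,000 − 1,040,000) = 221,000 × 1,850,000 − 26,000 × 1,040,000 = 381,810,000,000, so EBIT = 381,810,000,000 ÷ 810,000 = 471,370.37.

$471,370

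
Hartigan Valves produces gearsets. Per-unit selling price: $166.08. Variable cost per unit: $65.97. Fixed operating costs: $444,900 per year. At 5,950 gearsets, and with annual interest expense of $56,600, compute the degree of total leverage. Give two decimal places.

Contribution at this volume is 5,950 × $100.11 = $595,654.50.
Subtracting fixed costs: EBIT = $595,654.50 − $444,900 = $150,754.50. Interest = $56,600.00.
DOL = $595,654.50 ÷ $150,754.50 = 3.9512; DFL = $150,754.50 ÷ $94,154.50 = 1.6011.
Combined leverage = 3.9512 × 1.6011 = 6.3263.

6.33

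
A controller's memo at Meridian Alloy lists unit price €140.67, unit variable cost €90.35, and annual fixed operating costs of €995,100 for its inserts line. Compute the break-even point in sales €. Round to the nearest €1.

€2,781,811

CM per unit = €140.67 − €90.35 = €50.32; CM ratio = €50.32 / €140.67 = 0.3577.
Break-even sales = FC ÷ CM ratio = €995,100 × €140.67 / €50.32 = €2,781,811.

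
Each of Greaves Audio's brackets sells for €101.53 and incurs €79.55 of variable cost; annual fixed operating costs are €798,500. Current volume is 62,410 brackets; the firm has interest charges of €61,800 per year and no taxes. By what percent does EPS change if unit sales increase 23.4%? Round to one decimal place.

+62.8%

Total contribution margin = 62,410 × €21.98 = €1,371,771.80.
Operating income = contribution − fixed costs = €1,371,771.80 − €798,500 = €573,271.80.
After interest of €61,800.00, pre-tax earnings = €511,471.80.
DCL = total CM / (EBIT − I) = €1,371,771.80 / €511,471.80 = 2.6820.
EPS therefore changes by 2.6820 × (+23.4%) = +62.8%.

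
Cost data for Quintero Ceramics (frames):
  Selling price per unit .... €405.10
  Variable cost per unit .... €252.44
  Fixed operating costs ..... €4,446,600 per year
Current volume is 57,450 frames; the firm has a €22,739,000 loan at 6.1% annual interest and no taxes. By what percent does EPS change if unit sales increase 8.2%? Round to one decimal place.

+24.5%

Contribution at this volume is 57,450 × €152.66 = €8,770,317.00.
Subtracting fixed costs: EBIT = €8,770,317.00 − €4,446,600 = €4,323,717.00.
After interest of €1,387,079.00, pre-tax earnings = €2,936,638.00.
DCL = total CM / (EBIT − I) = €8,770,317.00 / €2,936,638.00 = 2.9865.
EPS therefore changes by 2.9865 × (+8.2%) = +24.5%.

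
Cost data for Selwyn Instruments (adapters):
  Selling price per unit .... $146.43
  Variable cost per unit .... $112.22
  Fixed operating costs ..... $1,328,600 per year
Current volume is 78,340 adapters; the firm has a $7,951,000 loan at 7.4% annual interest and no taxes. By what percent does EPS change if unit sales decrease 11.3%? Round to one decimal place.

At 78,340 units, contribution = 78,340 × $34.21 = $2,680,011.40.
EBIT = $2,680,011.40 − $1,328,600 = $1,351,411.40.
After interest of $588,374.00, pre-tax earnings = $763,037.40.
DCL = total CM / (EBIT − I) = $2,680,011.40 / $763,037.40 = 3.5123.
%ΔEPS = DCL × %ΔSales = 3.5123 × -11.3% = -39.7%.

-39.7%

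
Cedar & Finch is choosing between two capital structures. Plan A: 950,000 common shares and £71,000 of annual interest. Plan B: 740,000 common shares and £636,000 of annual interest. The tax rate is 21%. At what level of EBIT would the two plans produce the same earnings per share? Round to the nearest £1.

£2,626,952

At indifference, (EBIT − 71,000)(1 − t)/950,000 = (EBIT − 636,000)(1 − t)/740,000.
The (1 − t) factor cancels: (EBIT − 71,000) × 740,000 = (EBIT − 636,000) × 950,000.
Solving, EBIT = (636,000·950,000 − 71,000·740,000) / (950,000 − 740,000) = 551,660,000,000 / 210,000 = 2,626,952.38.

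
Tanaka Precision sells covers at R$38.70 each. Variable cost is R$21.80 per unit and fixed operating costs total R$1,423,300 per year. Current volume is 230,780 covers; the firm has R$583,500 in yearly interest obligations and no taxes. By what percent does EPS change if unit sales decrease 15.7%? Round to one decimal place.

Total contribution margin = 230,780 × R$16.90 = R$3,900,182.00.
Subtracting fixed costs: EBIT = R$3,900,182.00 − R$1,423,300 = R$2,476,882.00.
After interest of R$583,500.00, pre-tax earnings = R$1,893,382.00.
DCL = total CM / (EBIT − I) = R$3,900,182.00 / R$1,893,382.00 = 2.0599.
EPS therefore changes by 2.0599 × (-15.7%) = -32.3%.

-32.3%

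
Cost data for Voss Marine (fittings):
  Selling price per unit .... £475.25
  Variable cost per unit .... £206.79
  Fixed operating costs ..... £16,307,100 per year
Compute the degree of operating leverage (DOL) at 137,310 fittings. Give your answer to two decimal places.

1.79

At 137,310 units, contribution = 137,310 × £268.46 = £36,862,242.60.
EBIT = £36,862,242.60 − £16,307,100 = £20,555,142.60.
DOL = contribution ÷ EBIT = £36,862,242.60 ÷ £20,555,142.60 = 1.7933.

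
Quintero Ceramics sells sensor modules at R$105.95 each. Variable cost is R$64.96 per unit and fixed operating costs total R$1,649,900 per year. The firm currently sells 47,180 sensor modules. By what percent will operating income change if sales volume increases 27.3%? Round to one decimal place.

At 47,180 units, contribution = 47,180 × R$40.99 = R$1,933,908.20.
Operating income = contribution − fixed costs = R$1,933,908.20 − R$1,649,900 = R$284,008.20.
Degree of operating leverage = R$1,933,908.20 / R$284,008.20 = 6.8093.
%ΔEBIT = DOL × %ΔSales = 6.8093 × +27.3% = +185.9%.

+185.9%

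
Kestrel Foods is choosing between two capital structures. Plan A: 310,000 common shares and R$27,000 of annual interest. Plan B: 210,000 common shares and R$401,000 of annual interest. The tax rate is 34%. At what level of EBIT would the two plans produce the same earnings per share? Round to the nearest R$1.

R$1,186,400

At indifference, (EBIT − 27,000)(1 − t)/310,000 = (EBIT − 401,000)(1 − t)/210,000.
Cancelling (1 − t) and cross-multiplying: 210,000·(EBIT − 27,000) = 310,000·(EBIT − 401,000).
Solving, EBIT = (401,000·310,000 − 27,000·210,000) / (310,000 − 210,000) = 118,640,000,000 / 100,000 = 1,186,400.00.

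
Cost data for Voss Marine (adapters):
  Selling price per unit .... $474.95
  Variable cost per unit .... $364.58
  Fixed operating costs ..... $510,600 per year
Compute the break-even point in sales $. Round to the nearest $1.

$2,197,241

Contribution margin per unit = $474.95 − $364.58 = $110.37, a CM ratio of $110.37 ÷ $474.95 = 0.2324.
Break-even revenue = fixed costs × price ÷ CM = $510,600 × $474.95 ÷ $110.37 = $2,197,241.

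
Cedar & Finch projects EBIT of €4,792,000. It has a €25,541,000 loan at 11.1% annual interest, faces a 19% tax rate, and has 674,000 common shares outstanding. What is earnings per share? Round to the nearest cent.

Interest = €2,835,051.00, so EBT = €4,792,000 − €2,835,051.00 = €1,956,949.00.
After tax at 19%: net income = €1,956,949.00 × 0.81 = €1,585,128.69.
Per share: €1,585,128.69 / 674,000 shares = €2.35.

€2.35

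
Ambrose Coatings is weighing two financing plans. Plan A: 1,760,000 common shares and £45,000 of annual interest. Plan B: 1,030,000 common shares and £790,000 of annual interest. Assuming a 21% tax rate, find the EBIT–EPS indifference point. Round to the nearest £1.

At indifference, (EBIT − 45,000)(1 − t)/1,760,000 = (EBIT − 790,000)(1 − t)/1,030,000.
The (1 − t) factor cancels: (EBIT − 45,000) × 1,030,000 = (EBIT − 790,000) × 1,760,000.
Solving, EBIT = (790,000·1,760,000 − 45,000·1,030,000) / (1,760,000 − 1,030,000) = 1,344,050,000,000 / 730,000 = 1,841,164.38.

£1,841,164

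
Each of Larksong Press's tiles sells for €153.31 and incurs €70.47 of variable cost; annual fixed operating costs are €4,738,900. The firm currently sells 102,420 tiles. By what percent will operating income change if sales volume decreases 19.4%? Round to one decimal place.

Contribution at this volume is 102,420 × €82.84 = €8,484,472.80.
Subtracting fixed costs: EBIT = €8,484,472.80 − €4,738,900 = €3,745,572.80.
So DOL = total CM / EBIT = €8,484,472.80 / €3,745,572.80 = 2.2652.
%ΔEBIT = DOL × %ΔSales = 2.2652 × -19.4% = -43.9%.

-43.9%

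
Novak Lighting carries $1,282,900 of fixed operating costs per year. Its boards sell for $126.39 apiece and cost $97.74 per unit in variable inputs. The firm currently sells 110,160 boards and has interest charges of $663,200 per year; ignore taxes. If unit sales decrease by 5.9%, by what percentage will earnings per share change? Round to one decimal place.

Total contribution margin = 110,160 × $28.65 = $3,156,084.00.
Operating income = contribution − fixed costs = $3,156,084.00 − $1,282,900 = $1,873,184.00.
Interest = $663,200.00, so EBIT − I = $1,209,984.00.
DCL = total CM / (EBIT − I) = $3,156,084.00 / $1,209,984.00 = 2.6084.
EPS therefore changes by 2.6084 × (-5.9%) = -15.4%.

-15.4%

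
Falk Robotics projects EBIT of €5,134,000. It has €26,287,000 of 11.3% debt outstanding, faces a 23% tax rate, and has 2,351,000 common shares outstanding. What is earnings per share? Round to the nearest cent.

Interest = €2,970,431.00, so EBT = €5,134,000 − €2,970,431.00 = €2,163,569.00.
After tax at 23%: net income = €2,163,569.00 × 0.77 = €1,665,948.13.
Per share: €1,665,948.13 / 2,351,000 shares = €0.71.

€0.71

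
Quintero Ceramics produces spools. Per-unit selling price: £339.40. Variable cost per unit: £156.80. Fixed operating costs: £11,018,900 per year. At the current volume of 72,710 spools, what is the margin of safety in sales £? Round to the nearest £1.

Unit CM = price − variable cost = £339.40 − £156.80 = £182.60. Break-even units = £11,018,900 ÷ £182.60 = 60,344.47; break-even revenue = 60,344.47 × £339.40 = £20,480,912.71.
Current sales = 72,710 × £339.40 = £24,677,774.00.
Margin of safety = £24,677,774.00 − £20,480,912.71 = £4,196,861.

£4,196,861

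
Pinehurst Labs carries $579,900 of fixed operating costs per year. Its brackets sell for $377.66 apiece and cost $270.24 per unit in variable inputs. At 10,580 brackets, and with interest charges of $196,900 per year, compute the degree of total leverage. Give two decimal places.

Contribution at this volume is 10,580 × $107.42 = $1,136,503.60.
EBIT = $1,136,503.60 − $579,900 = $556,603.60. Interest = $196,900.00, so EBIT − I = $359,703.60.
DCL = contribution ÷ (EBIT − I) = $1,136,503.60 ÷ $359,703.60 = 3.1596.

3.16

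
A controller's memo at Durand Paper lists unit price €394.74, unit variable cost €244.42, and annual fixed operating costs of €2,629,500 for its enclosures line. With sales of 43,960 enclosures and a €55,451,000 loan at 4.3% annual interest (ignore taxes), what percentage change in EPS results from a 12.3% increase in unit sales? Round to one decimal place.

Contribution at this volume is 43,960 × €150.32 = €6,608,067.20.
Subtracting fixed costs: EBIT = €6,608,067.20 − €2,629,500 = €3,978,567.20.
Interest = €2,384,393.00, so EBIT − I = €1,594,174.20.
Degree of combined leverage = contribution ÷ (EBIT − I) = €6,608,067.20 ÷ €1,594,174.20 = 4.1451.
%ΔEPS = DCL × %ΔSales = 4.1451 × +12.3% = +51.0%.

+51.0%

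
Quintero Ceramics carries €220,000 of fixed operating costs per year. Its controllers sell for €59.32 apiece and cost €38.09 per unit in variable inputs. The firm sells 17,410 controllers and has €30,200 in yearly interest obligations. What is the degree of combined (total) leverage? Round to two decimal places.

3.10

Contribution at this volume is 17,410 × €21.23 = €369,614.30.
EBIT = €369,614.30 − €220,000 = €149,614.30. Interest = €30,200.00.
DOL = €369,614.30 ÷ €149,614.30 = 2.4704; DFL = €149,614.30 ÷ €119,414.30 = 1.2529.
Combined leverage = 2.4704 × 1.2529 = 3.0952.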